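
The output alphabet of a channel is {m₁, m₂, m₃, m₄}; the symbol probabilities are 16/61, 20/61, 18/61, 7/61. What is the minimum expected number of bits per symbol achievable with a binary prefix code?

Repeatedly combine the two least-probable nodes; the expected code length is the sum of the merged weights.
merge 7/61 + 16/61 → 23/61
merge 18/61 + 20/61 → 38/61
merge 23/61 + 38/61 → 1
L = 23/61 + 38/61 + 1 = 2 bits/symbol.

2 bits/symbol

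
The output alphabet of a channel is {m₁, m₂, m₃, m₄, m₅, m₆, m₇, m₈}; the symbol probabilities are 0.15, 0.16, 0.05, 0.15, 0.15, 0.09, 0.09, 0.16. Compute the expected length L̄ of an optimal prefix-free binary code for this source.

2.98 bits/symbol

Repeatedly combine the two least-probable nodes; the expected code length is the sum of the merged weights.
merge 1/20 + 9/100 → 7/50
merge 9/100 + 7/50 → 23/100
merge 3/20 + 3/20 → 3/10
merge 3/20 + 4/25 → 31/100
merge 4/25 + 23/100 → 39/100
merge 3/10 + 31/100 → 61/100
merge 39/100 + 61/100 → 1
L = 7/50 + 23/100 + 3/10 + 31/100 + 39/100 + 61/100 + 1 = 149/50 = 2.98 bits/symbol.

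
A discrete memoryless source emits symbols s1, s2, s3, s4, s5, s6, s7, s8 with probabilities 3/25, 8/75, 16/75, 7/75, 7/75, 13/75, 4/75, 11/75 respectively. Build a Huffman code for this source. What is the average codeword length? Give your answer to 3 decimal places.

Repeatedly combine the two least-probable nodes; the expected code length is the sum of the merged weights.
merge 4/75 + 7/75 → 11/75
merge 7/75 + 8/75 → 1/5
merge 3/25 + 11/75 → 4/15
merge 11/75 + 13/75 → 8/25
merge 1/5 + 16/75 → 31/75
merge 4/15 + 8/25 → 44/75
merge 31/75 + 44/75 → 1
L = 11/75 + 1/5 + 4/15 + 8/25 + 31/75 + 44/75 + 1 = 44/15 ≈ 2.933 bits/symbol.

2.933 bits/symbol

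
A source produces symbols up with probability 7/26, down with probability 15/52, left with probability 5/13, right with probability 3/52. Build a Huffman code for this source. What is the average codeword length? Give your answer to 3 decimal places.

1.942 bits/symbol

Repeatedly combine the two least-probable nodes; the expected code length is the sum of the merged weights.
merge 3/52 + 7/26 → 17/52
merge 15/52 + 17/52 → 8/13
merge 5/13 + 8/13 → 1
L = 17/52 + 8/13 + 1 = 101/52 ≈ 1.942 bits/symbol.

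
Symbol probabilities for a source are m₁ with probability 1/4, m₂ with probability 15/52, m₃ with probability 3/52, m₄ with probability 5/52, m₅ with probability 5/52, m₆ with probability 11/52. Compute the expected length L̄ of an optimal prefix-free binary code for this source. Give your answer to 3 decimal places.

Repeatedly combine the two least-probable nodes; the expected code length is the sum of the merged weights.
merge 3/52 + 5/52 → 2/13
merge 5/52 + 2/13 → 1/4
merge 11/52 + 1/4 → 6/13
merge 1/4 + 15/52 → 7/13
merge 6/13 + 7/13 → 1
L = 2/13 + 1/4 + 6/13 + 7/13 + 1 = 125/52 ≈ 2.404 bits/symbol.

2.404 bits/symbol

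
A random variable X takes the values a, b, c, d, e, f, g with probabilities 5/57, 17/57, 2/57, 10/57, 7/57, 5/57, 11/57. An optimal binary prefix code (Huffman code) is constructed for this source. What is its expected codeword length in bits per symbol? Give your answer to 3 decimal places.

Repeatedly combine the two least-probable nodes; the expected code length is the sum of the merged weights.
merge 2/57 + 5/57 → 7/57
merge 5/57 + 7/57 → 4/19
merge 7/57 + 10/57 → 17/57
merge 11/57 + 4/19 → 23/57
merge 17/57 + 17/57 → 34/57
merge 23/57 + 34/57 → 1
L = 7/57 + 4/19 + 17/57 + 23/57 + 34/57 + 1 = 50/19 ≈ 2.632 bits/symbol.

2.632 bits/symbol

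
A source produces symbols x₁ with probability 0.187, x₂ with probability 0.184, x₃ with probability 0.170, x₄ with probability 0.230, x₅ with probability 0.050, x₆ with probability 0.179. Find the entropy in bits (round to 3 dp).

2.484 bits

H = −Σ pᵢ log₂ pᵢ.
−0.187·log₂(0.187) = 0.4523
−0.184·log₂(0.184) = 0.4494
−0.170·log₂(0.170) = 0.4346
−0.230·log₂(0.230) = 0.4877
−0.050·log₂(0.050) = 0.2161
−0.179·log₂(0.179) = 0.4443
Sum ≈ 2.4843 → 2.484 bits.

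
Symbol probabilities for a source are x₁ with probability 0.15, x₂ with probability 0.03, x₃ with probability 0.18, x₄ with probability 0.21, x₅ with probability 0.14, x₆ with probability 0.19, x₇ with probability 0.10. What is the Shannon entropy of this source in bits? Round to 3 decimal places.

H = −Σ pᵢ log₂ pᵢ.
−0.15·log₂(0.15) = 0.4105
−0.03·log₂(0.03) = 0.1518
−0.18·log₂(0.18) = 0.4453
−0.21·log₂(0.21) = 0.4728
−0.14·log₂(0.14) = 0.3971
−0.19·log₂(0.19) = 0.4552
−0.10·log₂(0.10) = 0.3322
Sum ≈ 2.6650 → 2.665 bits.

2.665 bits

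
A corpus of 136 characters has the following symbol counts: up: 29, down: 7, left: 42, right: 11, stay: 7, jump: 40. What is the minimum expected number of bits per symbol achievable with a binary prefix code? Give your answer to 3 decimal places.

Probabilities are the counts divided by 136.
Repeatedly combine the two least-probable nodes; the expected code length is the sum of the merged weights.
merge 7/136 + 7/136 → 7/68
merge 11/136 + 7/68 → 25/136
merge 25/136 + 29/136 → 27/68
merge 5/17 + 21/68 → 41/68
merge 27/68 + 41/68 → 1
L = 7/68 + 25/136 + 27/68 + 41/68 + 1 = 311/136 ≈ 2.287 bits/symbol.

2.287 bits/symbol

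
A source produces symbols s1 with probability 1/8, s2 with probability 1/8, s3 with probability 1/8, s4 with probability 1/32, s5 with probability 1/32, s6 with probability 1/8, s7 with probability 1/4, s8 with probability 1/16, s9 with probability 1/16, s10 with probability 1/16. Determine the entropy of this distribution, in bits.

Each probability is a power of 1/2, so log₂(1/p) is an integer.
H = Σ p·log₂(1/p) = 1/8·3 + 1/8·3 + 1/8·3 + 1/32·5 + 1/32·5 + 1/8·3 + 1/4·2 + 1/16·4 + 1/16·4 + 1/16·4 = 3.0625 bits.

3.0625 bits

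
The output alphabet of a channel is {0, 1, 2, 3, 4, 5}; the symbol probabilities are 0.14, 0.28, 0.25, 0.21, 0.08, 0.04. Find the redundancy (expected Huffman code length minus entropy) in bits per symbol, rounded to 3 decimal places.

Entropy H = −Σ p log₂ p ≈ 2.3614 bits.
Huffman merges: 1/25+2/25→3/25; 3/25+7/50→13/50; 21/100+1/4→23/50; 13/50+7/25→27/50; 23/50+27/50→1. L = 119/50 ≈ 2.3800.
L − H = 2.3800 − 2.3614 = 0.019 bits.

0.019 bits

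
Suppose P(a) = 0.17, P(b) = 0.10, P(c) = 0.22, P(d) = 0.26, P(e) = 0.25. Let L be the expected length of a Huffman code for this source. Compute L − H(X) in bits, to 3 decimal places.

Entropy H = −Σ p log₂ p ≈ 2.2526 bits.
Huffman merges: 1/10+17/100→27/100; 11/50+1/4→47/100; 13/50+27/100→53/100; 47/100+53/100→1. L = 227/100 ≈ 2.2700.
L − H = 2.2700 − 2.2526 = 0.017 bits.

0.017 bits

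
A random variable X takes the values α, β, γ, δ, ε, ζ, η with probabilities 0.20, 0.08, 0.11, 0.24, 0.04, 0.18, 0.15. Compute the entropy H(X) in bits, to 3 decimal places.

2.642 bits

H = −Σ pᵢ log₂ pᵢ.
−0.20·log₂(0.20) = 0.4644
−0.08·log₂(0.08) = 0.2915
−0.11·log₂(0.11) = 0.3503
−0.24·log₂(0.24) = 0.4941
−0.04·log₂(0.04) = 0.1858
−0.18·log₂(0.18) = 0.4453
−0.15·log₂(0.15) = 0.4105
Sum ≈ 2.6419 → 2.642 bits.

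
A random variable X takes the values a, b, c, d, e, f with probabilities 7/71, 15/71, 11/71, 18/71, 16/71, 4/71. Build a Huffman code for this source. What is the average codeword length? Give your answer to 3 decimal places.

2.465 bits/symbol

Repeatedly combine the two least-probable nodes; the expected code length is the sum of the merged weights.
merge 4/71 + 7/71 → 11/71
merge 11/71 + 11/71 → 22/71
merge 15/71 + 16/71 → 31/71
merge 18/71 + 22/71 → 40/71
merge 31/71 + 40/71 → 1
L = 11/71 + 22/71 + 31/71 + 40/71 + 1 = 175/71 ≈ 2.465 bits/symbol.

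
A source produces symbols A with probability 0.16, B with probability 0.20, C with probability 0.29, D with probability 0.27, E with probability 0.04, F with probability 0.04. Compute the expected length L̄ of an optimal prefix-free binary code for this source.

Repeatedly combine the two least-probable nodes; the expected code length is the sum of the merged weights.
merge 1/25 + 1/25 → 2/25
merge 2/25 + 4/25 → 6/25
merge 1/5 + 6/25 → 11/25
merge 27/100 + 29/100 → 14/25
merge 11/25 + 14/25 → 1
L = 2/25 + 6/25 + 11/25 + 14/25 + 1 = 58/25 = 2.32 bits/symbol.

2.32 bits/symbol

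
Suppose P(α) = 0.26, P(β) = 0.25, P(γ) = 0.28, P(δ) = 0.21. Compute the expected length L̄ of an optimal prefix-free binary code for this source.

2 bits/symbol

Repeatedly combine the two least-probable nodes; the expected code length is the sum of the merged weights.
merge 21/100 + 1/4 → 23/50
merge 13/50 + 7/25 → 27/50
merge 23/50 + 27/50 → 1
L = 23/50 + 27/50 + 1 = 2 bits/symbol.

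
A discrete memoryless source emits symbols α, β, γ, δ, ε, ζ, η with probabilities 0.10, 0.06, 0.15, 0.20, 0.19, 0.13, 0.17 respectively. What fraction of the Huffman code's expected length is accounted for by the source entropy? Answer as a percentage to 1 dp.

98.3%

Entropy H = −Σ p log₂ p ≈ 2.7231 bits.
Huffman merges: 3/50+1/10→4/25; 13/100+3/20→7/25; 4/25+17/100→33/100; 19/100+1/5→39/100; 7/25+33/100→61/100; 39/100+61/100→1. L = 277/100 ≈ 2.7700.
Efficiency = H/L = 2.7231/2.7700 = 98.3%.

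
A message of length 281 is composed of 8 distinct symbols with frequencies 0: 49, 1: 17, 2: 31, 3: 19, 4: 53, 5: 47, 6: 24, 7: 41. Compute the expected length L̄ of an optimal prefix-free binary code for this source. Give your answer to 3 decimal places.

2.940 bits/symbol

Probabilities are the counts divided by 281.
Repeatedly combine the two least-probable nodes; the expected code length is the sum of the merged weights.
merge 17/281 + 19/281 → 36/281
merge 24/281 + 31/281 → 55/281
merge 36/281 + 41/281 → 77/281
merge 47/281 + 49/281 → 96/281
merge 53/281 + 55/281 → 108/281
merge 77/281 + 96/281 → 173/281
merge 108/281 + 173/281 → 1
L = 36/281 + 55/281 + 77/281 + 96/281 + 108/281 + 173/281 + 1 = 826/281 ≈ 2.940 bits/symbol.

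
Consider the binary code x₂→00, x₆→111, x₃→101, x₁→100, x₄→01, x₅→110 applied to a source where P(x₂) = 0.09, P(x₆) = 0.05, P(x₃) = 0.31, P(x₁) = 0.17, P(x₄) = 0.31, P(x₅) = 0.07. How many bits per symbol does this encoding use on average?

L̄ = Σ pᵢ·ℓᵢ = 0.09·2 + 0.05·3 + 0.31·3 + 0.17·3 + 0.31·2 + 0.07·3 = 2.6 bits/symbol.

2.6 bits/symbol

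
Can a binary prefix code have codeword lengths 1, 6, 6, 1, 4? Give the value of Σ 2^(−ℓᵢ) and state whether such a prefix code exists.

With common denominator 2^6 = 64: Σ 2^(−ℓᵢ) = 32/64 + 1/64 + 1/64 + 32/64 + 4/64 = 70/64 = 1.09375.
Kraft's inequality requires Σ ≤ 1; here Σ = 1.09375 > 1, so no such prefix code exists.

1.09375; no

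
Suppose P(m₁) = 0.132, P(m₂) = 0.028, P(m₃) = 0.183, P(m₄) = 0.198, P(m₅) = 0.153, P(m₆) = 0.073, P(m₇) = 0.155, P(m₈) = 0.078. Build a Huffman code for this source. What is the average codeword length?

Repeatedly combine the two least-probable nodes; the expected code length is the sum of the merged weights.
merge 7/250 + 73/1000 → 101/1000
merge 39/500 + 101/1000 → 179/1000
merge 33/250 + 153/1000 → 57/200
merge 31/200 + 179/1000 → 167/500
merge 183/1000 + 99/500 → 381/1000
merge 57/200 + 167/500 → 619/1000
merge 381/1000 + 619/1000 → 1
L = 101/1000 + 179/1000 + 57/200 + 167/500 + 381/1000 + 619/1000 + 1 = 2899/1000 = 2.899 bits/symbol.

2.899 bits/symbol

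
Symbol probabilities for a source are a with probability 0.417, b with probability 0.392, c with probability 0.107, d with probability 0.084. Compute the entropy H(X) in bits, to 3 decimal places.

H = −Σ pᵢ log₂ pᵢ.
−0.417·log₂(0.417) = 0.5262
−0.392·log₂(0.392) = 0.5296
−0.107·log₂(0.107) = 0.3450
−0.084·log₂(0.084) = 0.3002
Sum ≈ 1.7010 → 1.701 bits.

1.701 bits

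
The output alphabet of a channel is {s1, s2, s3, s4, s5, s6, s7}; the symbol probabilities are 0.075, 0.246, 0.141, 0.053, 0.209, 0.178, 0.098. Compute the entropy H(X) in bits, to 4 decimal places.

2.6447 bits

H = −Σ pᵢ log₂ pᵢ.
−0.075·log₂(0.075) = 0.2803
−0.246·log₂(0.246) = 0.4977
−0.141·log₂(0.141) = 0.3985
−0.053·log₂(0.053) = 0.2246
−0.209·log₂(0.209) = 0.4720
−0.178·log₂(0.178) = 0.4432
−0.098·log₂(0.098) = 0.3284
Sum ≈ 2.6447 → 2.6447 bits.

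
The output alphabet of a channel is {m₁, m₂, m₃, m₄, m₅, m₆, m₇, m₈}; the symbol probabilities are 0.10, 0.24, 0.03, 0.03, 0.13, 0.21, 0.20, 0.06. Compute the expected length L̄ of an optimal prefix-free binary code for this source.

2.73 bits/symbol

Repeatedly combine the two least-probable nodes; the expected code length is the sum of the merged weights.
merge 3/100 + 3/100 → 3/50
merge 3/50 + 3/50 → 3/25
merge 1/10 + 3/25 → 11/50
merge 13/100 + 1/5 → 33/100
merge 21/100 + 11/50 → 43/100
merge 6/25 + 33/100 → 57/100
merge 43/100 + 57/100 → 1
L = 3/50 + 3/25 + 11/50 + 33/100 + 43/100 + 57/100 + 1 = 273/100 = 2.73 bits/symbol.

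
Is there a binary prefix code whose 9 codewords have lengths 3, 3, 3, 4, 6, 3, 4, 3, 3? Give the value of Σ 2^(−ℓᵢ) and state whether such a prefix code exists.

With common denominator 2^6 = 64: Σ 2^(−ℓᵢ) = 8/64 + 8/64 + 8/64 + 4/64 + 1/64 + 8/64 + 4/64 + 8/64 + 8/64 = 57/64 = 0.890625.
Kraft's inequality requires Σ ≤ 1; here Σ = 0.890625 ≤ 1, so such a prefix code exists.

0.890625; yes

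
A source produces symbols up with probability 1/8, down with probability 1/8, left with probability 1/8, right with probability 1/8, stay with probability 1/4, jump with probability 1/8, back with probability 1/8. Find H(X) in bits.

Each probability is a power of 1/2, so log₂(1/p) is an integer.
H = Σ p·log₂(1/p) = 1/8·3 + 1/8·3 + 1/8·3 + 1/8·3 + 1/4·2 + 1/8·3 + 1/8·3 = 2.75 bits.

2.75 bits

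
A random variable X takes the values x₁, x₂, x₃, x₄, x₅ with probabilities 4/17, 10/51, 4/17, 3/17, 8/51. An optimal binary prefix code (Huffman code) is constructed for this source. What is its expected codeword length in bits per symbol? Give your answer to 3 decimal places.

2.333 bits/symbol

Repeatedly combine the two least-probable nodes; the expected code length is the sum of the merged weights.
merge 8/51 + 3/17 → 1/3
merge 10/51 + 4/17 → 22/51
merge 4/17 + 1/3 → 29/51
merge 22/51 + 29/51 → 1
L = 1/3 + 22/51 + 29/51 + 1 = 7/3 ≈ 2.333 bits/symbol.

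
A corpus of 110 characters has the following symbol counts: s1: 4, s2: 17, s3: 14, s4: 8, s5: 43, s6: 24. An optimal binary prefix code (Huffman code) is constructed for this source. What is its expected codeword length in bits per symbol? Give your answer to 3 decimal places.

Probabilities are the counts divided by 110.
Repeatedly combine the two least-probable nodes; the expected code length is the sum of the merged weights.
merge 2/55 + 4/55 → 6/55
merge 6/55 + 7/55 → 13/55
merge 17/110 + 12/55 → 41/110
merge 13/55 + 41/110 → 67/110
merge 43/110 + 67/110 → 1
L = 6/55 + 13/55 + 41/110 + 67/110 + 1 = 128/55 ≈ 2.327 bits/symbol.

2.327 bits/symbol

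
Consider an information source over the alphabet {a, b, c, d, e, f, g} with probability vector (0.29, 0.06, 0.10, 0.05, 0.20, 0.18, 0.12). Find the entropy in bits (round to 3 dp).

H = −Σ pᵢ log₂ pᵢ.
−0.29·log₂(0.29) = 0.5179
−0.06·log₂(0.06) = 0.2435
−0.10·log₂(0.10) = 0.3322
−0.05·log₂(0.05) = 0.2161
−0.20·log₂(0.20) = 0.4644
−0.18·log₂(0.18) = 0.4453
−0.12·log₂(0.12) = 0.3671
Sum ≈ 2.5865 → 2.586 bits.

2.586 bits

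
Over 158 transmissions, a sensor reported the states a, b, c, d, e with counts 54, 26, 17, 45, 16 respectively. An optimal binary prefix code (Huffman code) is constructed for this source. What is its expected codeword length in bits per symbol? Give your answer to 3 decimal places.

Probabilities are the counts divided by 158.
Repeatedly combine the two least-probable nodes; the expected code length is the sum of the merged weights.
merge 8/79 + 17/158 → 33/158
merge 13/79 + 33/158 → 59/158
merge 45/158 + 27/79 → 99/158
merge 59/158 + 99/158 → 1
L = 33/158 + 59/158 + 99/158 + 1 = 349/158 ≈ 2.209 bits/symbol.

2.209 bits/symbol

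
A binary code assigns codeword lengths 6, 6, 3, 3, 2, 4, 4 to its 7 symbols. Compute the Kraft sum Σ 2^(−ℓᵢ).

With common denominator 2^6 = 64: Σ 2^(−ℓᵢ) = 1/64 + 1/64 + 8/64 + 8/64 + 16/64 + 4/64 + 4/64 = 42/64 = 0.65625.

0.65625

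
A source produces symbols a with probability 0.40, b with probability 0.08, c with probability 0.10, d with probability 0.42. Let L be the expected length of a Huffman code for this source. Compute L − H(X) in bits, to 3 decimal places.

0.082 bits

Entropy H = −Σ p log₂ p ≈ 1.6781 bits.
Huffman merges: 2/25+1/10→9/50; 9/50+2/5→29/50; 21/50+29/50→1. L = 44/25 ≈ 1.7600.
L − H = 1.7600 − 1.6781 = 0.082 bits.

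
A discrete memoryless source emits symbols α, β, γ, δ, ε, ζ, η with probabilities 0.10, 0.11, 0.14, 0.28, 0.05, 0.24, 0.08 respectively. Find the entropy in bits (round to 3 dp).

2.596 bits

H = −Σ pᵢ log₂ pᵢ.
−0.10·log₂(0.10) = 0.3322
−0.11·log₂(0.11) = 0.3503
−0.14·log₂(0.14) = 0.3971
−0.28·log₂(0.28) = 0.5142
−0.05·log₂(0.05) = 0.2161
−0.24·log₂(0.24) = 0.4941
−0.08·log₂(0.08) = 0.2915
Sum ≈ 2.5955 → 2.596 bits.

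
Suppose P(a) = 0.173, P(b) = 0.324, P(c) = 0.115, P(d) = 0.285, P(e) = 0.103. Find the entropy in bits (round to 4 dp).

2.1774 bits

H = −Σ pᵢ log₂ pᵢ.
−0.173·log₂(0.173) = 0.4379
−0.324·log₂(0.324) = 0.5268
−0.115·log₂(0.115) = 0.3588
−0.285·log₂(0.285) = 0.5161
−0.103·log₂(0.103) = 0.3378
Sum ≈ 2.1774 → 2.1774 bits.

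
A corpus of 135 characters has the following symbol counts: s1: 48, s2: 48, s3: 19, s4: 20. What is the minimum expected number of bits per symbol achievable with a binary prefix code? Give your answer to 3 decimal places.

1.933 bits/symbol

Probabilities are the counts divided by 135.
Repeatedly combine the two least-probable nodes; the expected code length is the sum of the merged weights.
merge 19/135 + 4/27 → 13/45
merge 13/45 + 16/45 → 29/45
merge 16/45 + 29/45 → 1
L = 13/45 + 29/45 + 1 = 29/15 ≈ 1.933 bits/symbol.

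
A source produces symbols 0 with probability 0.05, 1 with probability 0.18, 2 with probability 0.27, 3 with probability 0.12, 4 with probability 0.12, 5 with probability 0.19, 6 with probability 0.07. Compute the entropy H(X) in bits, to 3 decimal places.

H = −Σ pᵢ log₂ pᵢ.
−0.05·log₂(0.05) = 0.2161
−0.18·log₂(0.18) = 0.4453
−0.27·log₂(0.27) = 0.5100
−0.12·log₂(0.12) = 0.3671
−0.12·log₂(0.12) = 0.3671
−0.19·log₂(0.19) = 0.4552
−0.07·log₂(0.07) = 0.2686
Sum ≈ 2.6293 → 2.629 bits.

2.629 bits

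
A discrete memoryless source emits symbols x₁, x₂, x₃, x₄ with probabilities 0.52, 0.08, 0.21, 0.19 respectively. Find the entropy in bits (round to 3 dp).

1.710 bits

H = −Σ pᵢ log₂ pᵢ.
−0.52·log₂(0.52) = 0.4906
−0.08·log₂(0.08) = 0.2915
−0.21·log₂(0.21) = 0.4728
−0.19·log₂(0.19) = 0.4552
Sum ≈ 1.7101 → 1.710 bits.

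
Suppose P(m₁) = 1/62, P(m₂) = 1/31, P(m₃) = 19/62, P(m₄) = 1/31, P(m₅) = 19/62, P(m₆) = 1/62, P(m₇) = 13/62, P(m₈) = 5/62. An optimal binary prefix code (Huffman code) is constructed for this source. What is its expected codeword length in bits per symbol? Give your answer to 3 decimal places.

2.371 bits/symbol

Repeatedly combine the two least-probable nodes; the expected code length is the sum of the merged weights.
merge 1/62 + 1/62 → 1/31
merge 1/31 + 1/31 → 2/31
merge 1/31 + 2/31 → 3/31
merge 5/62 + 3/31 → 11/62
merge 11/62 + 13/62 → 12/31
merge 19/62 + 19/62 → 19/31
merge 12/31 + 19/31 → 1
L = 1/31 + 2/31 + 3/31 + 11/62 + 12/31 + 19/31 + 1 = 147/62 ≈ 2.371 bits/symbol.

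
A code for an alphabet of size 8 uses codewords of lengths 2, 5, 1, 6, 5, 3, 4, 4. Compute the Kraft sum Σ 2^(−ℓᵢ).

With common denominator 2^6 = 64: Σ 2^(−ℓᵢ) = 16/64 + 2/64 + 32/64 + 1/64 + 2/64 + 8/64 + 4/64 + 4/64 = 69/64 = 1.078125.

1.078125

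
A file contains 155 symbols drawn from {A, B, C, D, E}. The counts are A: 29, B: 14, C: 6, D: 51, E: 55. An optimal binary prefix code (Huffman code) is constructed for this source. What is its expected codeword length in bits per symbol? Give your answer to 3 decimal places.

Probabilities are the counts divided by 155.
Repeatedly combine the two least-probable nodes; the expected code length is the sum of the merged weights.
merge 6/155 + 14/155 → 4/31
merge 4/31 + 29/155 → 49/155
merge 49/155 + 51/155 → 20/31
merge 11/31 + 20/31 → 1
L = 4/31 + 49/155 + 20/31 + 1 = 324/155 ≈ 2.090 bits/symbol.

2.090 bits/symbol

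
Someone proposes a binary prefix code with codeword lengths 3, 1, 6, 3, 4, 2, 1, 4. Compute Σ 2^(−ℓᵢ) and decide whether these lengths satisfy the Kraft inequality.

1.640625; no

With common denominator 2^6 = 64: Σ 2^(−ℓᵢ) = 8/64 + 32/64 + 1/64 + 8/64 + 4/64 + 16/64 + 32/64 + 4/64 = 105/64 = 1.640625.
Kraft's inequality requires Σ ≤ 1; here Σ = 1.640625 > 1, so no such prefix code exists.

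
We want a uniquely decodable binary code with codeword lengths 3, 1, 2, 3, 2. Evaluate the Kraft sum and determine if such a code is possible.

1.25; no

With common denominator 2^3 = 8: Σ 2^(−ℓᵢ) = 1/8 + 4/8 + 2/8 + 1/8 + 2/8 = 10/8 = 1.25.
Kraft's inequality requires Σ ≤ 1; here Σ = 1.25 > 1, so no such prefix code exists.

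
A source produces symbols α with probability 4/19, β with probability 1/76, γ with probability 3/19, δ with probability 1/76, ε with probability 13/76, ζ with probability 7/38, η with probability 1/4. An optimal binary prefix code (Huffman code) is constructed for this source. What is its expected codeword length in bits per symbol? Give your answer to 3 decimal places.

Repeatedly combine the two least-probable nodes; the expected code length is the sum of the merged weights.
merge 1/76 + 1/76 → 1/38
merge 1/38 + 3/19 → 7/38
merge 13/76 + 7/38 → 27/76
merge 7/38 + 4/19 → 15/38
merge 1/4 + 27/76 → 23/38
merge 15/38 + 23/38 → 1
L = 1/38 + 7/38 + 27/76 + 15/38 + 23/38 + 1 = 195/76 ≈ 2.566 bits/symbol.

2.566 bits/symbol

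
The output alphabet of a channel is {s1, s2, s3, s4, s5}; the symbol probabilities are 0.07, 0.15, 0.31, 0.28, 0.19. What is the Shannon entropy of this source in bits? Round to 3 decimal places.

2.172 bits

H = −Σ pᵢ log₂ pᵢ.
−0.07·log₂(0.07) = 0.2686
−0.15·log₂(0.15) = 0.4105
−0.31·log₂(0.31) = 0.5238
−0.28·log₂(0.28) = 0.5142
−0.19·log₂(0.19) = 0.4552
Sum ≈ 2.1723 → 2.172 bits.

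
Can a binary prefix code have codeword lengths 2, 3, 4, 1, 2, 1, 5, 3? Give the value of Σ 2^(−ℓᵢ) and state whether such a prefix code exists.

1.84375; no

With common denominator 2^5 = 32: Σ 2^(−ℓᵢ) = 8/32 + 4/32 + 2/32 + 16/32 + 8/32 + 16/32 + 1/32 + 4/32 = 59/32 = 1.84375.
Kraft's inequality requires Σ ≤ 1; here Σ = 1.84375 > 1, so no such prefix code exists.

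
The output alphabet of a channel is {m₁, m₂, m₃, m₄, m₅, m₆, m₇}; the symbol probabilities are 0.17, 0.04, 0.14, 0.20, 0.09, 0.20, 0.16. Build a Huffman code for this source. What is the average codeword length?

Repeatedly combine the two least-probable nodes; the expected code length is the sum of the merged weights.
merge 1/25 + 9/100 → 13/100
merge 13/100 + 7/50 → 27/100
merge 4/25 + 17/100 → 33/100
merge 1/5 + 1/5 → 2/5
merge 27/100 + 33/100 → 3/5
merge 2/5 + 3/5 → 1
L = 13/100 + 27/100 + 33/100 + 2/5 + 3/5 + 1 = 273/100 = 2.73 bits/symbol.

2.73 bits/symbol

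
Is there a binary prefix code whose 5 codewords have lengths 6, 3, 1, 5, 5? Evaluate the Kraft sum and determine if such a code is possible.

0.703125; yes

With common denominator 2^6 = 64: Σ 2^(−ℓᵢ) = 1/64 + 8/64 + 32/64 + 2/64 + 2/64 = 45/64 = 0.703125.
Kraft's inequality requires Σ ≤ 1; here Σ = 0.703125 ≤ 1, so such a prefix code exists.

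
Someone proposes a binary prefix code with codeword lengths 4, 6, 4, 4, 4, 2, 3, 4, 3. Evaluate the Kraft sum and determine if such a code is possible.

0.828125; yes

With common denominator 2^6 = 64: Σ 2^(−ℓᵢ) = 4/64 + 1/64 + 4/64 + 4/64 + 4/64 + 16/64 + 8/64 + 4/64 + 8/64 = 53/64 = 0.828125.
Kraft's inequality requires Σ ≤ 1; here Σ = 0.828125 ≤ 1, so such a prefix code exists.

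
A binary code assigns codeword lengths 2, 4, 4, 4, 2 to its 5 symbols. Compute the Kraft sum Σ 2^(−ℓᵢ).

0.6875

With common denominator 2^4 = 16: Σ 2^(−ℓᵢ) = 4/16 + 1/16 + 1/16 + 1/16 + 4/16 = 11/16 = 0.6875.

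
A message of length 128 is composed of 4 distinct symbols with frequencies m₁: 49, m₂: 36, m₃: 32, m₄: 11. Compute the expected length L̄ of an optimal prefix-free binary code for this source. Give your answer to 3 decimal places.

Probabilities are the counts divided by 128.
Repeatedly combine the two least-probable nodes; the expected code length is the sum of the merged weights.
merge 11/128 + 1/4 → 43/128
merge 9/32 + 43/128 → 79/128
merge 49/128 + 79/128 → 1
L = 43/128 + 79/128 + 1 = 125/64 ≈ 1.953 bits/symbol.

1.953 bits/symbol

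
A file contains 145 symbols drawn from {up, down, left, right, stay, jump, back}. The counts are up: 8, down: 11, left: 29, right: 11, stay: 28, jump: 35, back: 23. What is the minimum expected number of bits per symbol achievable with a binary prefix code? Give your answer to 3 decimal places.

2.690 bits/symbol

Probabilities are the counts divided by 145.
Repeatedly combine the two least-probable nodes; the expected code length is the sum of the merged weights.
merge 8/145 + 11/145 → 19/145
merge 11/145 + 19/145 → 6/29
merge 23/145 + 28/145 → 51/145
merge 1/5 + 6/29 → 59/145
merge 7/29 + 51/145 → 86/145
merge 59/145 + 86/145 → 1
L = 19/145 + 6/29 + 51/145 + 59/145 + 86/145 + 1 = 78/29 ≈ 2.690 bits/symbol.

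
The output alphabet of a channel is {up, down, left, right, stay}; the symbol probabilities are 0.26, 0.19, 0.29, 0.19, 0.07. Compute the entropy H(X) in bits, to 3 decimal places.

2.202 bits

H = −Σ pᵢ log₂ pᵢ.
−0.26·log₂(0.26) = 0.5053
−0.19·log₂(0.19) = 0.4552
−0.29·log₂(0.29) = 0.5179
−0.19·log₂(0.19) = 0.4552
−0.07·log₂(0.07) = 0.2686
Sum ≈ 2.2022 → 2.202 bits.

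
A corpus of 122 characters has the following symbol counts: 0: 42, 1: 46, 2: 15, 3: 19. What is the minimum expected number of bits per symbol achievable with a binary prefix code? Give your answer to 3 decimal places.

Probabilities are the counts divided by 122.
Repeatedly combine the two least-probable nodes; the expected code length is the sum of the merged weights.
merge 15/122 + 19/122 → 17/61
merge 17/61 + 21/61 → 38/61
merge 23/61 + 38/61 → 1
L = 17/61 + 38/61 + 1 = 116/61 ≈ 1.902 bits/symbol.

1.902 bits/symbol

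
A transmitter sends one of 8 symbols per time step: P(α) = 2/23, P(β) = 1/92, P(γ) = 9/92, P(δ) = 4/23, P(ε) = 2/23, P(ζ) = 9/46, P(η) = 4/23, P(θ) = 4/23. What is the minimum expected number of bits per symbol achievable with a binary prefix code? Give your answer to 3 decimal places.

Repeatedly combine the two least-probable nodes; the expected code length is the sum of the merged weights.
merge 1/92 + 2/23 → 9/92
merge 2/23 + 9/92 → 17/92
merge 9/92 + 4/23 → 25/92
merge 4/23 + 4/23 → 8/23
merge 17/92 + 9/46 → 35/92
merge 25/92 + 8/23 → 57/92
merge 35/92 + 57/92 → 1
L = 9/92 + 17/92 + 25/92 + 8/23 + 35/92 + 57/92 + 1 = 267/92 ≈ 2.902 bits/symbol.

2.902 bits/symbol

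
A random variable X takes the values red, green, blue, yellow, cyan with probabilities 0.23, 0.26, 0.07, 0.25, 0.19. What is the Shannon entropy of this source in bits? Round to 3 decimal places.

H = −Σ pᵢ log₂ pᵢ.
−0.23·log₂(0.23) = 0.4877
−0.26·log₂(0.26) = 0.5053
−0.07·log₂(0.07) = 0.2686
−0.25·log₂(0.25) = 0.5000
−0.19·log₂(0.19) = 0.4552
Sum ≈ 2.2167 → 2.217 bits.

2.217 bits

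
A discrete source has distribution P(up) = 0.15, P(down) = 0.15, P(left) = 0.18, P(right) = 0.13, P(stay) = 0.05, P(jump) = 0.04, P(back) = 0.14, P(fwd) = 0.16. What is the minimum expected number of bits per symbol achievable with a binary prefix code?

2.91 bits/symbol

Repeatedly combine the two least-probable nodes; the expected code length is the sum of the merged weights.
merge 1/25 + 1/20 → 9/100
merge 9/100 + 13/100 → 11/50
merge 7/50 + 3/20 → 29/100
merge 3/20 + 4/25 → 31/100
merge 9/50 + 11/50 → 2/5
merge 29/100 + 31/100 → 3/5
merge 2/5 + 3/5 → 1
L = 9/100 + 11/50 + 29/100 + 31/100 + 2/5 + 3/5 + 1 = 291/100 = 2.91 bits/symbol.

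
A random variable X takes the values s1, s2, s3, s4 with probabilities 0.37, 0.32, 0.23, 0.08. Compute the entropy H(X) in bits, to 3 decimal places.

1.836 bits

H = −Σ pᵢ log₂ pᵢ.
−0.37·log₂(0.37) = 0.5307
−0.32·log₂(0.32) = 0.5260
−0.23·log₂(0.23) = 0.4877
−0.08·log₂(0.08) = 0.2915
Sum ≈ 1.8359 → 1.836 bits.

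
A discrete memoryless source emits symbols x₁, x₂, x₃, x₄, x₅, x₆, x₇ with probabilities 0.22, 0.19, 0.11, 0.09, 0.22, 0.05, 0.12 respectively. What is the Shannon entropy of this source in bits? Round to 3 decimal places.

2.662 bits

H = −Σ pᵢ log₂ pᵢ.
−0.22·log₂(0.22) = 0.4806
−0.19·log₂(0.19) = 0.4552
−0.11·log₂(0.11) = 0.3503
−0.09·log₂(0.09) = 0.3127
−0.22·log₂(0.22) = 0.4806
−0.05·log₂(0.05) = 0.2161
−0.12·log₂(0.12) = 0.3671
Sum ≈ 2.6625 → 2.662 bits.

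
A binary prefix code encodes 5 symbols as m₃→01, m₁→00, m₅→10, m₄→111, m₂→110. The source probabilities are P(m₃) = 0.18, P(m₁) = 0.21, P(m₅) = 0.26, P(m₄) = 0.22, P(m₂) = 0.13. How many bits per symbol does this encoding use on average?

L̄ = Σ pᵢ·ℓᵢ = 0.18·2 + 0.21·2 + 0.26·2 + 0.22·3 + 0.13·3 = 2.35 bits/symbol.

2.35 bits/symbol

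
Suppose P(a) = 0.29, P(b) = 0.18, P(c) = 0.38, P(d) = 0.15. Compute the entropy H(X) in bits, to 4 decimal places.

1.9042 bits

H = −Σ pᵢ log₂ pᵢ.
−0.29·log₂(0.29) = 0.5179
−0.18·log₂(0.18) = 0.4453
−0.38·log₂(0.38) = 0.5305
−0.15·log₂(0.15) = 0.4105
Sum ≈ 1.9042 → 1.9042 bits.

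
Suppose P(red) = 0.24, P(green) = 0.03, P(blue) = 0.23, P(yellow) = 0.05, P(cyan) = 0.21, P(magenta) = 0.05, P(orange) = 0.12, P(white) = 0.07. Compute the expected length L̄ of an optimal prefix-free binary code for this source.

2.72 bits/symbol

Repeatedly combine the two least-probable nodes; the expected code length is the sum of the merged weights.
merge 3/100 + 1/20 → 2/25
merge 1/20 + 7/100 → 3/25
merge 2/25 + 3/25 → 1/5
merge 3/25 + 1/5 → 8/25
merge 21/100 + 23/100 → 11/25
merge 6/25 + 8/25 → 14/25
merge 11/25 + 14/25 → 1
L = 2/25 + 3/25 + 1/5 + 8/25 + 11/25 + 14/25 + 1 = 68/25 = 2.72 bits/symbol.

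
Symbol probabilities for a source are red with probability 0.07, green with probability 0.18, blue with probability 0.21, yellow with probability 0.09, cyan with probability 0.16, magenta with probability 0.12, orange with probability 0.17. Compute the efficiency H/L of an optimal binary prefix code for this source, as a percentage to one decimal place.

98.3%

Entropy H = −Σ p log₂ p ≈ 2.7240 bits.
Huffman merges: 7/100+9/100→4/25; 3/25+4/25→7/25; 4/25+17/100→33/100; 9/50+21/100→39/100; 7/25+33/100→61/100; 39/100+61/100→1. L = 277/100 ≈ 2.7700.
Efficiency = H/L = 2.7240/2.7700 = 98.3%.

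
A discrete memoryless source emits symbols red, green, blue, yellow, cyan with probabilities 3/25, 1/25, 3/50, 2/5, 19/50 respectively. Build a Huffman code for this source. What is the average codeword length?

Repeatedly combine the two least-probable nodes; the expected code length is the sum of the merged weights.
merge 1/25 + 3/50 → 1/10
merge 1/10 + 3/25 → 11/50
merge 11/50 + 19/50 → 3/5
merge 2/5 + 3/5 → 1
L = 1/10 + 11/50 + 3/5 + 1 = 48/25 = 1.92 bits/symbol.

1.92 bits/symbol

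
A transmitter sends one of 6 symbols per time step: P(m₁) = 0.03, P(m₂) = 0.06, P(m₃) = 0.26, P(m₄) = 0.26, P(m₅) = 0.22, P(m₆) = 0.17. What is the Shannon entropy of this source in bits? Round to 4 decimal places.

2.3210 bits

H = −Σ pᵢ log₂ pᵢ.
−0.03·log₂(0.03) = 0.1518
−0.06·log₂(0.06) = 0.2435
−0.26·log₂(0.26) = 0.5053
−0.26·log₂(0.26) = 0.5053
−0.22·log₂(0.22) = 0.4806
−0.17·log₂(0.17) = 0.4346
Sum ≈ 2.3210 → 2.3210 bits.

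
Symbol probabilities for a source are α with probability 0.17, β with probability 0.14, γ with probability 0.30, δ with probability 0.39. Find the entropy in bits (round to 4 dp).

1.8826 bits

H = −Σ pᵢ log₂ pᵢ.
−0.17·log₂(0.17) = 0.4346
−0.14·log₂(0.14) = 0.3971
−0.30·log₂(0.30) = 0.5211
−0.39·log₂(0.39) = 0.5298
Sum ≈ 1.8826 → 1.8826 bits.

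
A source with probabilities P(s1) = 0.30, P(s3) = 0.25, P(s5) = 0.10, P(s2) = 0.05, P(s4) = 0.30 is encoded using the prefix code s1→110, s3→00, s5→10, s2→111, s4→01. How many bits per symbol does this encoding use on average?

L̄ = Σ pᵢ·ℓᵢ = 0.30·3 + 0.25·2 + 0.10·2 + 0.05·3 + 0.30·2 = 2.35 bits/symbol.

2.35 bits/symbol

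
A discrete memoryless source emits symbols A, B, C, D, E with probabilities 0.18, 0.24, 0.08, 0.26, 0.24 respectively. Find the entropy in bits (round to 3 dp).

2.230 bits

H = −Σ pᵢ log₂ pᵢ.
−0.18·log₂(0.18) = 0.4453
−0.24·log₂(0.24) = 0.4941
−0.08·log₂(0.08) = 0.2915
−0.26·log₂(0.26) = 0.5053
−0.24·log₂(0.24) = 0.4941
Sum ≈ 2.2304 → 2.230 bits.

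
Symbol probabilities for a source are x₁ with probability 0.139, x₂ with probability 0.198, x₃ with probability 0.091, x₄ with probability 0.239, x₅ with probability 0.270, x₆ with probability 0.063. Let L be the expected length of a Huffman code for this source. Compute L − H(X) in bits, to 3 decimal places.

Entropy H = −Σ p log₂ p ≈ 2.4278 bits.
Huffman merges: 63/1000+91/1000→77/500; 139/1000+77/500→293/1000; 99/500+239/1000→437/1000; 27/100+293/1000→563/1000; 437/1000+563/1000→1. L = 2447/1000 ≈ 2.4470.
L − H = 2.4470 − 2.4278 = 0.019 bits.

0.019 bits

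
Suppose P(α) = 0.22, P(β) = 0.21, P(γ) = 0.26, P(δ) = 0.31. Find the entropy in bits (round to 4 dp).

H = −Σ pᵢ log₂ pᵢ.
−0.22·log₂(0.22) = 0.4806
−0.21·log₂(0.21) = 0.4728
−0.26·log₂(0.26) = 0.5053
−0.31·log₂(0.31) = 0.5238
Sum ≈ 1.9825 → 1.9825 bits.

1.9825 bits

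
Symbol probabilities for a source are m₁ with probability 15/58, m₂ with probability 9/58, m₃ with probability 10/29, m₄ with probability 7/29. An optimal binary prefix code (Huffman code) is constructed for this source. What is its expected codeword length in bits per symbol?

2 bits/symbol

Repeatedly combine the two least-probable nodes; the expected code length is the sum of the merged weights.
merge 9/58 + 7/29 → 23/58
merge 15/58 + 10/29 → 35/58
merge 23/58 + 35/58 → 1
L = 23/58 + 35/58 + 1 = 2 bits/symbol.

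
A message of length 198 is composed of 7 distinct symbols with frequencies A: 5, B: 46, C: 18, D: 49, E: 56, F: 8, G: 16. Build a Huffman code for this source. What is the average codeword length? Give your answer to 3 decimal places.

2.449 bits/symbol

Probabilities are the counts divided by 198.
Repeatedly combine the two least-probable nodes; the expected code length is the sum of the merged weights.
merge 5/198 + 4/99 → 13/198
merge 13/198 + 8/99 → 29/198
merge 1/11 + 29/198 → 47/198
merge 23/99 + 47/198 → 31/66
merge 49/198 + 28/99 → 35/66
merge 31/66 + 35/66 → 1
L = 13/198 + 29/198 + 47/198 + 31/66 + 35/66 + 1 = 485/198 ≈ 2.449 bits/symbol.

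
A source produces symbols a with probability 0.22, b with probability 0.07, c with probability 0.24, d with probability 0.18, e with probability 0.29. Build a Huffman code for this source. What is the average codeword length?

Repeatedly combine the two least-probable nodes; the expected code length is the sum of the merged weights.
merge 7/100 + 9/50 → 1/4
merge 11/50 + 6/25 → 23/50
merge 1/4 + 29/100 → 27/50
merge 23/50 + 27/50 → 1
L = 1/4 + 23/50 + 27/50 + 1 = 9/4 = 2.25 bits/symbol.

2.25 bits/symbol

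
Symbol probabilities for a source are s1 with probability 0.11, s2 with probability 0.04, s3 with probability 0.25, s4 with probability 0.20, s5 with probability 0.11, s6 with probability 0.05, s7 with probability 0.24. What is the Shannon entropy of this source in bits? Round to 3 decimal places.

H = −Σ pᵢ log₂ pᵢ.
−0.11·log₂(0.11) = 0.3503
−0.04·log₂(0.04) = 0.1858
−0.25·log₂(0.25) = 0.5000
−0.20·log₂(0.20) = 0.4644
−0.11·log₂(0.11) = 0.3503
−0.05·log₂(0.05) = 0.2161
−0.24·log₂(0.24) = 0.4941
Sum ≈ 2.5609 → 2.561 bits.

2.561 bits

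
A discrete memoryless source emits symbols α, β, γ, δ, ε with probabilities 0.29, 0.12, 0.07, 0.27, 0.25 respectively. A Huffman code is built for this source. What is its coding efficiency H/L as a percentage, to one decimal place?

98.8%

Entropy H = −Σ p log₂ p ≈ 2.1635 bits.
Huffman merges: 7/100+3/25→19/100; 19/100+1/4→11/25; 27/100+29/100→14/25; 11/25+14/25→1. L = 219/100 ≈ 2.1900.
Efficiency = H/L = 2.1635/2.1900 = 98.8%.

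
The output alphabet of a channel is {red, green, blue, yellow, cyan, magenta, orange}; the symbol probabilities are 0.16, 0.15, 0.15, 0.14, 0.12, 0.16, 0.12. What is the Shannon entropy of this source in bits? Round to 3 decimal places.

2.798 bits

H = −Σ pᵢ log₂ pᵢ.
−0.16·log₂(0.16) = 0.4230
−0.15·log₂(0.15) = 0.4105
−0.15·log₂(0.15) = 0.4105
−0.14·log₂(0.14) = 0.3971
−0.12·log₂(0.12) = 0.3671
−0.16·log₂(0.16) = 0.4230
−0.12·log₂(0.12) = 0.3671
Sum ≈ 2.7984 → 2.798 bits.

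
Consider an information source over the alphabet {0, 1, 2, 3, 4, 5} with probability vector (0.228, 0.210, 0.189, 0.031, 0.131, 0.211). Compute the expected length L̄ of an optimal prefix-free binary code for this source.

2.513 bits/symbol

Repeatedly combine the two least-probable nodes; the expected code length is the sum of the merged weights.
merge 31/1000 + 131/1000 → 81/500
merge 81/500 + 189/1000 → 351/1000
merge 21/100 + 211/1000 → 421/1000
merge 57/250 + 351/1000 → 579/1000
merge 421/1000 + 579/1000 → 1
L = 81/500 + 351/1000 + 421/1000 + 579/1000 + 1 = 2513/1000 = 2.513 bits/symbol.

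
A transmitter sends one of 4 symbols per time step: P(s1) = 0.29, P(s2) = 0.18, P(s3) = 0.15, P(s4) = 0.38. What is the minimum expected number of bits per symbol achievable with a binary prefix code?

1.95 bits/symbol

Repeatedly combine the two least-probable nodes; the expected code length is the sum of the merged weights.
merge 3/20 + 9/50 → 33/100
merge 29/100 + 33/100 → 31/50
merge 19/50 + 31/50 → 1
L = 33/100 + 31/50 + 1 = 39/20 = 1.95 bits/symbol.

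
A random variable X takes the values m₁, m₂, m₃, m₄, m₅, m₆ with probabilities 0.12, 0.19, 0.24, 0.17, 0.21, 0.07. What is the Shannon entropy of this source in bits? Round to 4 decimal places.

2.4924 bits

H = −Σ pᵢ log₂ pᵢ.
−0.12·log₂(0.12) = 0.3671
−0.19·log₂(0.19) = 0.4552
−0.24·log₂(0.24) = 0.4941
−0.17·log₂(0.17) = 0.4346
−0.21·log₂(0.21) = 0.4728
−0.07·log₂(0.07) = 0.2686
Sum ≈ 2.4924 → 2.4924 bits.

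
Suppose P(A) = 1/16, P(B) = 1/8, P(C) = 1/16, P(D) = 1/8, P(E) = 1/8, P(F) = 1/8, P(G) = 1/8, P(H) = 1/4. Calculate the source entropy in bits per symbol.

2.875 bits

Each probability is a power of 1/2, so log₂(1/p) is an integer.
H = Σ p·log₂(1/p) = 1/16·4 + 1/8·3 + 1/16·4 + 1/8·3 + 1/8·3 + 1/8·3 + 1/8·3 + 1/4·2 = 2.875 bits.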